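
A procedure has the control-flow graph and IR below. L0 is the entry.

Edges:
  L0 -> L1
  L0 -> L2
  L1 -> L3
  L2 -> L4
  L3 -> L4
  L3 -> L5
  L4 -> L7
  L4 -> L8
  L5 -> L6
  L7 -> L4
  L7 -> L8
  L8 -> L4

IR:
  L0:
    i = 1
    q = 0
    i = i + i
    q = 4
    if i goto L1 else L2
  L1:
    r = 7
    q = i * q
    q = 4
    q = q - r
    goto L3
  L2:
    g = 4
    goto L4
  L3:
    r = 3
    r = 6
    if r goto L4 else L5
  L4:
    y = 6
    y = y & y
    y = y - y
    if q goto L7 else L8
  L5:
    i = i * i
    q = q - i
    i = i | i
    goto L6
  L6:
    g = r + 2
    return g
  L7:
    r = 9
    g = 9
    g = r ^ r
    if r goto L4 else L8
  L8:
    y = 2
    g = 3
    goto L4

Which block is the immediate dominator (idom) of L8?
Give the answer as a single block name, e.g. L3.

Answer: L4

Analysis:
idom tree: L1←L0 L2←L0 L3←L1 L4←L0 L5←L3 L6←L5 L7←L4 L8←L4
Dom∩ at merges:
  L4: preds {L2,L3,L7,L8}: {L0,L2} ∩ {L0,L1,L3} ∩ {L0,L4,L7} ∩ {L0,L4,L8} = {L0}; idom=L0
  L8: preds {L4,L7}: {L0,L4} ∩ {L0,L4,L7} = {L0,L4}; idom=L4

idom(L8) = L4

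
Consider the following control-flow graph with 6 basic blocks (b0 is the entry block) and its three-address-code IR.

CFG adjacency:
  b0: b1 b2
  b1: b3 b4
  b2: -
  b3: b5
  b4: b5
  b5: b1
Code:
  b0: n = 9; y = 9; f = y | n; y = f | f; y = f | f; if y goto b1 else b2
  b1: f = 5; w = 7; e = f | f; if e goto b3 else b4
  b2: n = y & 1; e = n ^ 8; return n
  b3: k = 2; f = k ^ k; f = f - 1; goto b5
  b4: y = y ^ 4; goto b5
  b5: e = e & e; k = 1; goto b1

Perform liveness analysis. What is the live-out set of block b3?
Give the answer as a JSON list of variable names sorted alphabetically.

Answer: ["e", "y"]

Analysis:
def/use:
  b0: def={f,n,y} ue=∅
  b1: def={e,f,w} ue=∅
  b2: def={e,n} ue={y}
  b3: def={f,k} ue=∅
  b4: def={y} ue={y}
  b5: def={e,k} ue={e}

Liveness:
  live b0: ∅→{y}
  live b1: {y}→{e,y}
  live b2: {y}→∅
  live b3: {e,y}→{e,y}
  live b4: {e,y}→{e,y}
  live b5: {e,y}→{y}

live-out(b3) = ["e", "y"]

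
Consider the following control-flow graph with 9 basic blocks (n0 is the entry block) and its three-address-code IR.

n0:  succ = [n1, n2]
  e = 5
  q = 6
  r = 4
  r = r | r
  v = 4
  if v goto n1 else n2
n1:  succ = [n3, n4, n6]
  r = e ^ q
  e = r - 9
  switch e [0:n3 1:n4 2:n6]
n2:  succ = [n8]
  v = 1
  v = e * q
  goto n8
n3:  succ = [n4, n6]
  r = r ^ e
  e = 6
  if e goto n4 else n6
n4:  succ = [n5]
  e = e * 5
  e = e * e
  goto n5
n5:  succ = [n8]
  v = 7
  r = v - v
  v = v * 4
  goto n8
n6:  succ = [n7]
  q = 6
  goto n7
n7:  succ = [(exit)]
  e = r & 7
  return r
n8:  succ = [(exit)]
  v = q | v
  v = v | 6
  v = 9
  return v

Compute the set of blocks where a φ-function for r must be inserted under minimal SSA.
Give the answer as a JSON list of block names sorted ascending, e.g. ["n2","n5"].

idom tree: n1←n0 n2←n0 n3←n1 n4←n1 n5←n4 n6←n1 n7←n6 n8←n0
Join-block Dom:
  n4: preds {n1,n3}: {n0,n1} ∩ {n0,n1,n3} = {n0,n1}; idom=n1
  n6: preds {n1,n3}: {n0,n1} ∩ {n0,n1,n3} = {n0,n1}; idom=n1
  n8: preds {n2,n5}: {n0,n2} ∩ {n0,n1,n4,n5} = {n0}; idom=n0

DF derivation:
  n4←n1: walk · to n1
  n4←n3: walk n3 to n1
  n6←n1: walk · to n1
  n6←n3: walk n3 to n1
  n8←n2: walk n2 to n0
  n8←n5: walk n5→n4→n1 to n0
  DF(n0)=∅
  DF(n1)={n8}
  DF(n2)={n8}
  DF(n3)={n4,n6}
  DF(n4)={n8}
  DF(n5)={n8}
  DF(n6)=∅
  DF(n7)=∅
  DF(n8)=∅

φ for r: defs {n0,n1,n3,n5}
  DF⁺ = {n4,n6,n8}

Answer: ["n4", "n6", "n8"]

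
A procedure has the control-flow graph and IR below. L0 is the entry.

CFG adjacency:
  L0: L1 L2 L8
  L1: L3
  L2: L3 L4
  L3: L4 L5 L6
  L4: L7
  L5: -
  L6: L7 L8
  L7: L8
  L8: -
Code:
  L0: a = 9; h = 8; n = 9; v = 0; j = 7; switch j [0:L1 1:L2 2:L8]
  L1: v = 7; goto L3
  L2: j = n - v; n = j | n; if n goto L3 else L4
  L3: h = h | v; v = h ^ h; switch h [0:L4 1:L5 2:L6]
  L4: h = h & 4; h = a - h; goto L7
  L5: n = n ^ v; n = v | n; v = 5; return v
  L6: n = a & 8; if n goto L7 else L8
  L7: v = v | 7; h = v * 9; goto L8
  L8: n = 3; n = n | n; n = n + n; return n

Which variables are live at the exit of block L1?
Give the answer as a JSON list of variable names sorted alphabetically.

Per-block:
  L0: def={a,h,j,n,v} ue=∅
  L1: def={v} ue=∅
  L2: def={j,n} ue={n,v}
  L3: def={h,v} ue={h,v}
  L4: def={h} ue={a,h}
  L5: def={n,v} ue={n,v}
  L6: def={n} ue={a}
  L7: def={h,v} ue={v}
  L8: def={n} ue=∅

Live sets:
  live L0: ∅→{a,h,n,v}
  live L1: {a,h,n}→{a,h,n,v}
  live L2: {a,h,n,v}→{a,h,n,v}
  live L3: {a,h,n,v}→{a,h,n,v}
  live L4: {a,h,v}→{v}
  live L5: {n,v}→∅
  live L6: {a,v}→{v}
  live L7: {v}→∅
  live L8: ∅→∅

live-out(L1) = ["a", "h", "n", "v"]

Answer: ["a", "h", "n", "v"]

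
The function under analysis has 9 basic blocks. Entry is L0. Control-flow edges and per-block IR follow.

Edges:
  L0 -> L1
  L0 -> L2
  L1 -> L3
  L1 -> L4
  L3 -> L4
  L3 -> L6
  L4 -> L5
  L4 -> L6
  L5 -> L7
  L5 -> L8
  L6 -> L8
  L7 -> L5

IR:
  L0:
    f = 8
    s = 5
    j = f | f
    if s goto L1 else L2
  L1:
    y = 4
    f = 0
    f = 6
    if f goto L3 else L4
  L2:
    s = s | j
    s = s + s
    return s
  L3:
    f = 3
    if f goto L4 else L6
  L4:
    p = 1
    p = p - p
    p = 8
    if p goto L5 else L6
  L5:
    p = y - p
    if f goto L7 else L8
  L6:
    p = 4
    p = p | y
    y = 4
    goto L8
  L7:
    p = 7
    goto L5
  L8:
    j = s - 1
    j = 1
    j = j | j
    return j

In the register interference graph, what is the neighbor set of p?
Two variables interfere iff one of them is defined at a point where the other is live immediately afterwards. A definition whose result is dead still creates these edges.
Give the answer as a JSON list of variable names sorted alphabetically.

Block summaries:
  L0: def={f,j,s} ue=∅
  L1: def={f,y} ue=∅
  L2: def={s} ue={j,s}
  L3: def={f} ue=∅
  L4: def={p} ue=∅
  L5: def={p} ue={f,p,y}
  L6: def={p,y} ue={y}
  L7: def={p} ue=∅
  L8: def={j} ue={s}

Backward fixpoint:
  live L0: ∅→{j,s}
  live L1: {s}→{f,s,y}
  live L2: {j,s}→∅
  live L3: {s,y}→{f,s,y}
  live L4: {f,s,y}→{f,p,s,y}
  live L5: {f,p,s,y}→{f,s,y}
  live L6: {s,y}→{s}
  live L7: {f,s,y}→{f,p,s,y}
  live L8: {s}→∅

Interfere edges:
  f: {p,s,y}
  j: {s}
  p: {f,s,y}
  s: {f,j,p,y}
  y: {f,p,s}

N(p) = ["f", "s", "y"]

Answer: ["f", "s", "y"]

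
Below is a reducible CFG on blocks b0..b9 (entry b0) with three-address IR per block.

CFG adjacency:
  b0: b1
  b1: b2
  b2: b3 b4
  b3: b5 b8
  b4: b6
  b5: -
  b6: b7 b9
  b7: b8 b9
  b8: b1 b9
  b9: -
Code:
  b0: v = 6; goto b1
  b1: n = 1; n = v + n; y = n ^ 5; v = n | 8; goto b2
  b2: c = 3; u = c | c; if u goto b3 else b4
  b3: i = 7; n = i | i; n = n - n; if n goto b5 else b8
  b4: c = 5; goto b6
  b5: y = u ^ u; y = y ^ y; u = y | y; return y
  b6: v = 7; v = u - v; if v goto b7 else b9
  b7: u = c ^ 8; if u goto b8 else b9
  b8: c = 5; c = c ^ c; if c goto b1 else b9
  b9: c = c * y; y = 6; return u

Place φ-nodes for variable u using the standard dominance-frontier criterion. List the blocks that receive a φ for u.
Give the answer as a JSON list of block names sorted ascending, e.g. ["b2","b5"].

Answer: ["b1", "b8", "b9"]

Derivation:
idom tree: b1←b0 b2←b1 b3←b2 b4←b2 b5←b3 b6←b4 b7←b6 b8←b2 b9←b2
Dom at joins:
  b1: preds {b0,b8}: {b0} ∩ {b0,b1,b2,b8} = {b0}; idom=b0
  b8: preds {b3,b7}: {b0,b1,b2,b3} ∩ {b0,b1,b2,b4,b6,b7} = {b0,b1,b2}; idom=b2
  b9: preds {b6,b7,b8}: {b0,b1,b2,b4,b6} ∩ {b0,b1,b2,b4,b6,b7} ∩ {b0,b1,b2,b8} = {b0,b1,b2}; idom=b2

DF derivation:
  b1←b0: walk · to b0
  b1←b8: walk b8→b2→b1 to b0
  b8←b3: walk b3 to b2
  b8←b7: walk b7→b6→b4 to b2
  b9←b6: walk b6→b4 to b2
  b9←b7: walk b7→b6→b4 to b2
  b9←b8: walk b8 to b2
  DF(b0)=∅
  DF(b1)={b1}
  DF(b2)={b1}
  DF(b3)={b8}
  DF(b4)={b8,b9}
  DF(b5)=∅
  DF(b6)={b8,b9}
  DF(b7)={b8,b9}
  DF(b8)={b1,b9}
  DF(b9)=∅

φ for u: defs {b2,b5,b7}
  DF⁺ = {b1,b8,b9}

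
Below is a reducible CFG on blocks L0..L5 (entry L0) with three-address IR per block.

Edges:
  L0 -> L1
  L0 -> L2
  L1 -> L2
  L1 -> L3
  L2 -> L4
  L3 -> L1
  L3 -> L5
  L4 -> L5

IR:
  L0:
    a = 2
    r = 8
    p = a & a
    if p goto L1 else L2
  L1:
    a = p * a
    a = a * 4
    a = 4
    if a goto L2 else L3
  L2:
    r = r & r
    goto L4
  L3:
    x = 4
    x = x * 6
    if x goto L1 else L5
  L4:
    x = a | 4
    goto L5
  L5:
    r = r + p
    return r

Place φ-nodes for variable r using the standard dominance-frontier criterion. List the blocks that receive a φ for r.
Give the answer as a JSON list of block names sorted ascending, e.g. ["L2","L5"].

idom tree: L1←L0 L2←L0 L3←L1 L4←L2 L5←L0
Dom∩ at merges:
  L1: preds {L0,L3}: {L0} ∩ {L0,L1,L3} = {L0}; idom=L0
  L2: preds {L0,L1}: {L0} ∩ {L0,L1} = {L0}; idom=L0
  L5: preds {L3,L4}: {L0,L1,L3} ∩ {L0,L2,L4} = {L0}; idom=L0

Frontier:
  L1←L0: walk · to L0
  L1←L3: walk L3→L1 to L0
  L2←L0: walk · to L0
  L2←L1: walk L1 to L0
  L5←L3: walk L3→L1 to L0
  L5←L4: walk L4→L2 to L0
  L0 → ∅
  L1 → {L1,L2,L5}
  L2 → {L5}
  L3 → {L1,L5}
  L4 → {L5}
  L5 → ∅

φ for r: defs {L0,L2,L5}
  DF⁺ = {L5}

Answer: ["L5"]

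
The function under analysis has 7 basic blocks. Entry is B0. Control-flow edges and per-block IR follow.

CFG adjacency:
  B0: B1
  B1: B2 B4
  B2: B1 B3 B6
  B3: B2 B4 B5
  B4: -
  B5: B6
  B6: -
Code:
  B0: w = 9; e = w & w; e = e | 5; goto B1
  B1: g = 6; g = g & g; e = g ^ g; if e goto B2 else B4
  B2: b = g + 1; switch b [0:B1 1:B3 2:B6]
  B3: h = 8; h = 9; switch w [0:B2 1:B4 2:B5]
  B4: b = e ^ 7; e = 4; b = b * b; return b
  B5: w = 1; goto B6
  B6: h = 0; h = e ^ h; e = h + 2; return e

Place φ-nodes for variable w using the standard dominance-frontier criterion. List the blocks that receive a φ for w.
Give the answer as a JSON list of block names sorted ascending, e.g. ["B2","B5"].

idom tree: B1←B0 B2←B1 B3←B2 B4←B1 B5←B3 B6←B2
Dom∩ at merges:
  B1: preds {B0,B2}: {B0} ∩ {B0,B1,B2} = {B0}; idom=B0
  B2: preds {B1,B3}: {B0,B1} ∩ {B0,B1,B2,B3} = {B0,B1}; idom=B1
  B4: preds {B1,B3}: {B0,B1} ∩ {B0,B1,B2,B3} = {B0,B1}; idom=B1
  B6: preds {B2,B5}: {B0,B1,B2} ∩ {B0,B1,B2,B3,B5} = {B0,B1,B2}; idom=B2

DF derivation:
  B1←B0: walk · to B0
  B1←B2: walk B2→B1 to B0
  B2←B1: walk · to B1
  B2←B3: walk B3→B2 to B1
  B4←B1: walk · to B1
  B4←B3: walk B3→B2 to B1
  B6←B2: walk · to B2
  B6←B5: walk B5→B3 to B2
  B0 → ∅
  B1 → {B1}
  B2 → {B1,B2,B4}
  B3 → {B2,B4,B6}
  B4 → ∅
  B5 → {B6}
  B6 → ∅

φ for w: defs {B0,B5}
  DF⁺ = {B6}

Answer: ["B6"]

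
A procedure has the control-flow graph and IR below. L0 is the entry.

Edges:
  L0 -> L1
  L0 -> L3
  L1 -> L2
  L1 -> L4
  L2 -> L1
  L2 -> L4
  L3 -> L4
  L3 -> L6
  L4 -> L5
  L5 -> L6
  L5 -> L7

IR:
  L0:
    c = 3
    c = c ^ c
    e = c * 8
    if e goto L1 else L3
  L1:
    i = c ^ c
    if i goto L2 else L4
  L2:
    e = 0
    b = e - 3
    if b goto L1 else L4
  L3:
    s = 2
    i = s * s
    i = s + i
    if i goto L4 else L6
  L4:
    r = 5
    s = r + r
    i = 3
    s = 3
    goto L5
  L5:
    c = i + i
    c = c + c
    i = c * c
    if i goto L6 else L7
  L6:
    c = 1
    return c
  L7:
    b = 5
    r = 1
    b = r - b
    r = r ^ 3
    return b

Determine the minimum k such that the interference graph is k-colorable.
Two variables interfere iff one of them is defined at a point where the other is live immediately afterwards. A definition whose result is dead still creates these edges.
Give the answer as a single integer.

Block summaries:
  L0: def={c,e} ue=∅
  L1: def={i} ue={c}
  L2: def={b,e} ue=∅
  L3: def={i,s} ue=∅
  L4: def={i,r,s} ue=∅
  L5: def={c,i} ue={i}
  L6: def={c} ue=∅
  L7: def={b,r} ue=∅

Live sets:
  L0: in=∅ out={c}
  L1: in={c} out={c}
  L2: in={c} out={c}
  L3: in=∅ out=∅
  L4: in=∅ out={i}
  L5: in={i} out=∅
  L6: in=∅ out=∅
  L7: in=∅ out=∅

Interfere edges:
  b — {c,r}
  c — {b,e,i}
  e — {c}
  i — {c,s}
  r — {b}
  s — {i}

Colouring:
  {b,c} pairwise interfere (2-clique) ⇒ χ ≥ 2
  assign b→c1 c→c0 e→c1 i→c1 r→c0 s→c0 — no edge inside a register ⇒ χ ≤ 2
  χ = 2

Answer: 2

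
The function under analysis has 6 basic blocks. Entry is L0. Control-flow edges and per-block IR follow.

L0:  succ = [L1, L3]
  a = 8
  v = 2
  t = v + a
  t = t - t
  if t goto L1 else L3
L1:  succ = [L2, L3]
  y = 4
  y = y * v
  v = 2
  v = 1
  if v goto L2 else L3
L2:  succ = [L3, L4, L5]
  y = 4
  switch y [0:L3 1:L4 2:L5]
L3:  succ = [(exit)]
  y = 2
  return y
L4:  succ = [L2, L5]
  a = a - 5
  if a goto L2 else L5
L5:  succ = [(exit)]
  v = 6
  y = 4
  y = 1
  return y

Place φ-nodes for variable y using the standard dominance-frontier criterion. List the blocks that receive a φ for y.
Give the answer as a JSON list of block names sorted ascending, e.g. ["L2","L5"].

idom tree: L1←L0 L2←L1 L3←L0 L4←L2 L5←L2
Join-block Dom:
  L2: preds {L1,L4}: {L0,L1} ∩ {L0,L1,L2,L4} = {L0,L1}; idom=L1
  L3: preds {L0,L1,L2}: {L0} ∩ {L0,L1} ∩ {L0,L1,L2} = {L0}; idom=L0
  L5: preds {L2,L4}: {L0,L1,L2} ∩ {L0,L1,L2,L4} = {L0,L1,L2}; idom=L2

DF walk-up:
  join L2 pred L1: · stop@L1
  join L2 pred L4: L4→L2 stop@L1
  join L3 pred L0: · stop@L0
  join L3 pred L1: L1 stop@L0
  join L3 pred L2: L2→L1 stop@L0
  join L5 pred L2: · stop@L2
  join L5 pred L4: L4 stop@L2
  L0 → ∅
  L1 → {L3}
  L2 → {L2,L3}
  L3 → ∅
  L4 → {L2,L5}
  L5 → ∅

φ for y: defs {L1,L2,L3,L5}
  DF⁺ = {L2,L3}

Answer: ["L2", "L3"]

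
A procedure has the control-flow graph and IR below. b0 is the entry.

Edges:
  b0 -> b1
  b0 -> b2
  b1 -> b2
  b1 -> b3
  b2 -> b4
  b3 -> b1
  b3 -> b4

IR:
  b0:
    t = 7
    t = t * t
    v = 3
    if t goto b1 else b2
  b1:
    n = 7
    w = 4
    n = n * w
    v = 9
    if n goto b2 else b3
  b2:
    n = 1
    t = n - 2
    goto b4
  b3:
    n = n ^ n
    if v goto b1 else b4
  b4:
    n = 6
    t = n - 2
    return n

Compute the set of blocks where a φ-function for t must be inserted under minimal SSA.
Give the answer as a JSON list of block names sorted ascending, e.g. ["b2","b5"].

Answer: ["b4"]

Analysis:
idom tree: b1←b0 b2←b0 b3←b1 b4←b0
Join-block Dom:
  b1: preds {b0,b3}: {b0} ∩ {b0,b1,b3} = {b0}; idom=b0
  b2: preds {b0,b1}: {b0} ∩ {b0,b1} = {b0}; idom=b0
  b4: preds {b2,b3}: {b0,b2} ∩ {b0,b1,b3} = {b0}; idom=b0

Frontier:
  join b1 pred b0: · stop@b0
  join b1 pred b3: b3→b1 stop@b0
  join b2 pred b0: · stop@b0
  join b2 pred b1: b1 stop@b0
  join b4 pred b2: b2 stop@b0
  join b4 pred b3: b3→b1 stop@b0
  DF(b0)=∅
  DF(b1)={b1,b2,b4}
  DF(b2)={b4}
  DF(b3)={b1,b4}
  DF(b4)=∅

φ for t: defs {b0,b2,b4}
  DF⁺ = {b4}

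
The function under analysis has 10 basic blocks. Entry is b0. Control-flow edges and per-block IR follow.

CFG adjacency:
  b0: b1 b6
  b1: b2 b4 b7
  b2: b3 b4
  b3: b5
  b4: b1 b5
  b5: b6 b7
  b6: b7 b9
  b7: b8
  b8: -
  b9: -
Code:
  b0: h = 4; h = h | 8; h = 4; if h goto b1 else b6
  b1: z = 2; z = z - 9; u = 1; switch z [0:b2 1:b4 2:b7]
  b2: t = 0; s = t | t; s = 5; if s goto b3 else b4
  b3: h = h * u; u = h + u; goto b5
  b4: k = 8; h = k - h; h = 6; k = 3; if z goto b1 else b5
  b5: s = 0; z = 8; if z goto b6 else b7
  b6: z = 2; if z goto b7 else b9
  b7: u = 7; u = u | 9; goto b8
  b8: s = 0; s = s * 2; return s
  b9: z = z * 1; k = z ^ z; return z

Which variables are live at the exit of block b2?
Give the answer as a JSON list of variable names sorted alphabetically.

def/use:
  b0: def={h} ue=∅
  b1: def={u,z} ue=∅
  b2: def={s,t} ue=∅
  b3: def={h,u} ue={h,u}
  b4: def={h,k} ue={h,z}
  b5: def={s,z} ue=∅
  b6: def={z} ue=∅
  b7: def={u} ue=∅
  b8: def={s} ue=∅
  b9: def={k,z} ue={z}

Liveness:
  b0 li=∅ lo={h}
  b1 li={h} lo={h,u,z}
  b2 li={h,u,z} lo={h,u,z}
  b3 li={h,u} lo=∅
  b4 li={h,z} lo={h}
  b5 li=∅ lo=∅
  b6 li=∅ lo={z}
  b7 li=∅ lo=∅
  b8 li=∅ lo=∅
  b9 li={z} lo=∅

live-out(b2) = ["h", "u", "z"]

Answer: ["h", "u", "z"]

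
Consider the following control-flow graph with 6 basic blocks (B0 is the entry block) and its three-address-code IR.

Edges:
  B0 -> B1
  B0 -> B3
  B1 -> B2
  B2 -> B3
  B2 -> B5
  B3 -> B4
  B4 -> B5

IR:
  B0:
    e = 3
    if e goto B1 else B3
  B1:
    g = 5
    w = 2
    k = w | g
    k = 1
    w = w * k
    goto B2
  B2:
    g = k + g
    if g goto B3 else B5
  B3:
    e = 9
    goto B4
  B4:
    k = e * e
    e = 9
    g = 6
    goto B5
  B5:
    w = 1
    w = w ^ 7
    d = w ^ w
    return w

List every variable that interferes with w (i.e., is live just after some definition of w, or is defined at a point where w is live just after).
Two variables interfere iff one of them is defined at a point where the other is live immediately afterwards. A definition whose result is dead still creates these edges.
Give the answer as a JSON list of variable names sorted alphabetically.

def/use:
  B0 def {e} use ∅
  B1 def {g,k,w} use ∅
  B2 def {g} use {g,k}
  B3 def {e} use ∅
  B4 def {e,g,k} use {e}
  B5 def {d,w} use ∅

Backward fixpoint:
  B0 li=∅ lo=∅
  B1 li=∅ lo={g,k}
  B2 li={g,k} lo=∅
  B3 li=∅ lo={e}
  B4 li={e} lo=∅
  B5 li=∅ lo=∅

Interference:
  d — {w}
  e — ∅
  g — {k,w}
  k — {g,w}
  w — {d,g,k}

N(w) = ["d", "g", "k"]

Answer: ["d", "g", "k"]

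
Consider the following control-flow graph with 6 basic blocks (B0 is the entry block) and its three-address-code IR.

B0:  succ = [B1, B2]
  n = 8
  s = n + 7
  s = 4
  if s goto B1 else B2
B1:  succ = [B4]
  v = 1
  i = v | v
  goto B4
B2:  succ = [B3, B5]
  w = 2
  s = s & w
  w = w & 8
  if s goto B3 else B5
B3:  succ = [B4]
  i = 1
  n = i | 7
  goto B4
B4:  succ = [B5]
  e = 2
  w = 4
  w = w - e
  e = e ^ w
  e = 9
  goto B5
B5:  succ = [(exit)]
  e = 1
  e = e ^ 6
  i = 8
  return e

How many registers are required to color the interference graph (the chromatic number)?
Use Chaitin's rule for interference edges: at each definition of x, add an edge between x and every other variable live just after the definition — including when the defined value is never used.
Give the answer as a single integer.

Answer: 2

Working:
def/use:
  B0: def={n,s} ue=∅
  B1: def={i,v} ue=∅
  B2: def={s,w} ue={s}
  B3: def={i,n} ue=∅
  B4: def={e,w} ue=∅
  B5: def={e,i} ue=∅

Liveness:
  B0: in=∅ out={s}
  B1: in=∅ out=∅
  B2: in={s} out=∅
  B3: in=∅ out=∅
  B4: in=∅ out=∅
  B5: in=∅ out=∅

Interference:
  e: {i,w}
  i: {e}
  n: ∅
  s: {w}
  v: ∅
  w: {e,s}

Registers:
  clique {e,i} ⇒ need ≥ 2
  2-colouring: r0={e,n,s,v}  r1={i,w}
  χ = 2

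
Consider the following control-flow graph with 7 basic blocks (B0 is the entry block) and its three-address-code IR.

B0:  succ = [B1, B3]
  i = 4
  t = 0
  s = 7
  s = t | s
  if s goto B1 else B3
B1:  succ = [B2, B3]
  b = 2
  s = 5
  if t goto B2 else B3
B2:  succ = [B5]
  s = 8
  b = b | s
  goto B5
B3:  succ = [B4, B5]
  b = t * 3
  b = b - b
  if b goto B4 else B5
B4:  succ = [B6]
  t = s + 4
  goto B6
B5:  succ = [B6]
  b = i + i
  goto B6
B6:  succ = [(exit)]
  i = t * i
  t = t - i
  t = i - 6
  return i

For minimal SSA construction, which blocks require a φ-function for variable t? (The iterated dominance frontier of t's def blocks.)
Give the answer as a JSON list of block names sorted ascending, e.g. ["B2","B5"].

Answer: ["B6"]

Working:
idom tree: B1←B0 B2←B1 B3←B0 B4←B3 B5←B0 B6←B0
Dom∩ at merges:
  B3: preds {B0,B1}: {B0} ∩ {B0,B1} = {B0}; idom=B0
  B5: preds {B2,B3}: {B0,B1,B2} ∩ {B0,B3} = {B0}; idom=B0
  B6: preds {B4,B5}: {B0,B3,B4} ∩ {B0,B5} = {B0}; idom=B0

DF walk-up:
  B3←B0: walk · to B0
  B3←B1: walk B1 to B0
  B5←B2: walk B2→B1 to B0
  B5←B3: walk B3 to B0
  B6←B4: walk B4→B3 to B0
  B6←B5: walk B5 to B0
  B0: DF=∅
  B1: DF={B3,B5}
  B2: DF={B5}
  B3: DF={B5,B6}
  B4: DF={B6}
  B5: DF={B6}
  B6: DF=∅

φ for t: defs {B0,B4,B6}
  DF⁺ = {B6}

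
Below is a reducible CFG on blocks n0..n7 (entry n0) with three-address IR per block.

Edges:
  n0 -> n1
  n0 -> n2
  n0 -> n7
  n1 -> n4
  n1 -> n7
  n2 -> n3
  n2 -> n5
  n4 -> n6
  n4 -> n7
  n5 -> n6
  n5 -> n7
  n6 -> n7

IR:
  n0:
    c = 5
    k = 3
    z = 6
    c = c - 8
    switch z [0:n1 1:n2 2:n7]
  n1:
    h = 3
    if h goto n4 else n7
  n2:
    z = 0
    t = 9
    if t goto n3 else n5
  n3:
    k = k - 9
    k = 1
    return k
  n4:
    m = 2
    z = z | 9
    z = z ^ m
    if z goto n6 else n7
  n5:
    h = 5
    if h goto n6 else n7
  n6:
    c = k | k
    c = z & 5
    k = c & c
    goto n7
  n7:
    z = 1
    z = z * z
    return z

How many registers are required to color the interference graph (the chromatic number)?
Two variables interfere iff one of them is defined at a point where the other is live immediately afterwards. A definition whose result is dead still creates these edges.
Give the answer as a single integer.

Answer: 3

Derivation:
def/use:
  n0: def={c,k,z} ue=∅
  n1: def={h} ue=∅
  n2: def={t,z} ue=∅
  n3: def={k} ue={k}
  n4: def={m,z} ue={z}
  n5: def={h} ue=∅
  n6: def={c,k} ue={k,z}
  n7: def={z} ue=∅

Liveness:
  n0 li=∅ lo={k,z}
  n1 li={k,z} lo={k,z}
  n2 li={k} lo={k,z}
  n3 li={k} lo=∅
  n4 li={k,z} lo={k,z}
  n5 li={k,z} lo={k,z}
  n6 li={k,z} lo=∅
  n7 li=∅ lo=∅

Interfere edges:
  c↔{k,z}
  h↔{k,z}
  k↔{c,h,m,t,z}
  m↔{k,z}
  t↔{k,z}
  z↔{c,h,k,m,t}

Chromatic number:
  clique {c,k,z} ⇒ need ≥ 3
  3-colouring: R0={k}  R1={z}  R2={c,h,m,t}
  χ = 3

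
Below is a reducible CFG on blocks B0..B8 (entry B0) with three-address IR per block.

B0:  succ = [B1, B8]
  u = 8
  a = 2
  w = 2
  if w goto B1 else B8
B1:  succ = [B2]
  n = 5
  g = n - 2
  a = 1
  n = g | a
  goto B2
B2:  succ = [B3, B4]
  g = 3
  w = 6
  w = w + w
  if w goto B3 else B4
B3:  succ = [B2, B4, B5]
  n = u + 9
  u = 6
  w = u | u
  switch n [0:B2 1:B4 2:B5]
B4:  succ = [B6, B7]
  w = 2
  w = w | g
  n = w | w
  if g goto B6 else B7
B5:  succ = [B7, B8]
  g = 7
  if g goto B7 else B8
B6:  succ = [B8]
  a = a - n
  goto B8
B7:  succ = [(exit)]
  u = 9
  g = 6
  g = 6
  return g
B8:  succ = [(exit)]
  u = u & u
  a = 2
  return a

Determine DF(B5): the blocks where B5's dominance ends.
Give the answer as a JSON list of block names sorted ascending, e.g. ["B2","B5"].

idom tree: B1←B0 B2←B1 B3←B2 B4←B2 B5←B3 B6←B4 B7←B2 B8←B0
Join-block Dom:
  B2: preds {B1,B3}: {B0,B1} ∩ {B0,B1,B2,B3} = {B0,B1}; idom=B1
  B4: preds {B2,B3}: {B0,B1,B2} ∩ {B0,B1,B2,B3} = {B0,B1,B2}; idom=B2
  B7: preds {B4,B5}: {B0,B1,B2,B4} ∩ {B0,B1,B2,B3,B5} = {B0,B1,B2}; idom=B2
  B8: preds {B0,B5,B6}: {B0} ∩ {B0,B1,B2,B3,B5} ∩ {B0,B1,B2,B4,B6} = {B0}; idom=B0

DF derivation:
  join B2 pred B1: · stop@B1
  join B2 pred B3: B3→B2 stop@B1
  join B4 pred B2: · stop@B2
  join B4 pred B3: B3 stop@B2
  join B7 pred B4: B4 stop@B2
  join B7 pred B5: B5→B3 stop@B2
  join B8 pred B0: · stop@B0
  join B8 pred B5: B5→B3→B2→B1 stop@B0
  join B8 pred B6: B6→B4→B2→B1 stop@B0
  B0 → ∅
  B1 → {B8}
  B2 → {B2,B8}
  B3 → {B2,B4,B7,B8}
  B4 → {B7,B8}
  B5 → {B7,B8}
  B6 → {B8}
  B7 → ∅
  B8 → ∅

DF(B5) = ["B7", "B8"]

Answer: ["B7", "B8"]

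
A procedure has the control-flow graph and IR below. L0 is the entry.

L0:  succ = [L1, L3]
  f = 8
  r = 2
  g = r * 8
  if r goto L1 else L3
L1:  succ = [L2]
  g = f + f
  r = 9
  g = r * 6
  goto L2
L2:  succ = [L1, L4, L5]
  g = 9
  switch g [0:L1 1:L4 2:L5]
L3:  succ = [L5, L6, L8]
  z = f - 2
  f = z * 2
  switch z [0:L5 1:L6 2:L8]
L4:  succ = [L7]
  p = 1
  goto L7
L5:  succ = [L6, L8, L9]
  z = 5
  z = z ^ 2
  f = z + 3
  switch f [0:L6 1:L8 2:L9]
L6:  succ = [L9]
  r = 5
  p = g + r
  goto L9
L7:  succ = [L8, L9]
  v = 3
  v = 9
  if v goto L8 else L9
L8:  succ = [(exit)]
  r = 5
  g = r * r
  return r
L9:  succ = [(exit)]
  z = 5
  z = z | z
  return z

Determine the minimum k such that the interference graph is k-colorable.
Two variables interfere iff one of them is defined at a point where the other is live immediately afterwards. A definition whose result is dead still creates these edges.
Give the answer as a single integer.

Block summaries:
  L0 def {f,g,r} use ∅
  L1 def {g,r} use {f}
  L2 def {g} use ∅
  L3 def {f,z} use {f}
  L4 def {p} use ∅
  L5 def {f,z} use ∅
  L6 def {p,r} use {g}
  L7 def {v} use ∅
  L8 def {g,r} use ∅
  L9 def {z} use ∅

Liveness:
  L0: in=∅ out={f,g}
  L1: in={f} out={f}
  L2: in={f} out={f,g}
  L3: in={f,g} out={g}
  L4: in=∅ out=∅
  L5: in={g} out={g}
  L6: in={g} out=∅
  L7: in=∅ out=∅
  L8: in=∅ out=∅
  L9: in=∅ out=∅

Interference:
  f — {g,r,z}
  g — {f,r,z}
  p — ∅
  r — {f,g}
  v — ∅
  z — {f,g}

Registers:
  lower bound: {f,g,r} mutually conflict ⇒ χ ≥ 3
  assign f→c0 g→c1 p→c0 r→c2 v→c0 z→c2 — no edge inside a register ⇒ χ ≤ 3
  χ = 3

Answer: 3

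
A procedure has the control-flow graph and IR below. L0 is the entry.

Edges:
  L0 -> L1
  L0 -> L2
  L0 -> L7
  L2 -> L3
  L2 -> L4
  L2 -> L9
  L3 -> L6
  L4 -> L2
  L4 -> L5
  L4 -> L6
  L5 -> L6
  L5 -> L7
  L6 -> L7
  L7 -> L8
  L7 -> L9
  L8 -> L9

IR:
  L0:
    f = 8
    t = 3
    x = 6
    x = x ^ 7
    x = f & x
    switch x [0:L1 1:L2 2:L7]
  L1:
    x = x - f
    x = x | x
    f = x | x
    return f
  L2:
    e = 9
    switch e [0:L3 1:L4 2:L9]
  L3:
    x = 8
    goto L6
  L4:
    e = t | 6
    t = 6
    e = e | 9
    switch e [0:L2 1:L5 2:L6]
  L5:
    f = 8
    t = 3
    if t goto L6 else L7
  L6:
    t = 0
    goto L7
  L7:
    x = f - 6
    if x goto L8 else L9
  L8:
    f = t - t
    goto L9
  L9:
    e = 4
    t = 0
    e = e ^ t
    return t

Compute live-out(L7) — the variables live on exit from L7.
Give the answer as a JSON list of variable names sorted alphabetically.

def/use:
  L0 def {f,t,x} use ∅
  L1 def {f,x} use {f,x}
  L2 def {e} use ∅
  L3 def {x} use ∅
  L4 def {e,t} use {t}
  L5 def {f,t} use ∅
  L6 def {t} use ∅
  L7 def {x} use {f}
  L8 def {f} use {t}
  L9 def {e,t} use ∅

Liveness:
  L0: in=∅ out={f,t,x}
  L1: in={f,x} out=∅
  L2: in={f,t} out={f,t}
  L3: in={f} out={f}
  L4: in={f,t} out={f,t}
  L5: in=∅ out={f,t}
  L6: in={f} out={f,t}
  L7: in={f,t} out={t}
  L8: in={t} out=∅
  L9: in=∅ out=∅

live-out(L7) = ["t"]

Answer: ["t"]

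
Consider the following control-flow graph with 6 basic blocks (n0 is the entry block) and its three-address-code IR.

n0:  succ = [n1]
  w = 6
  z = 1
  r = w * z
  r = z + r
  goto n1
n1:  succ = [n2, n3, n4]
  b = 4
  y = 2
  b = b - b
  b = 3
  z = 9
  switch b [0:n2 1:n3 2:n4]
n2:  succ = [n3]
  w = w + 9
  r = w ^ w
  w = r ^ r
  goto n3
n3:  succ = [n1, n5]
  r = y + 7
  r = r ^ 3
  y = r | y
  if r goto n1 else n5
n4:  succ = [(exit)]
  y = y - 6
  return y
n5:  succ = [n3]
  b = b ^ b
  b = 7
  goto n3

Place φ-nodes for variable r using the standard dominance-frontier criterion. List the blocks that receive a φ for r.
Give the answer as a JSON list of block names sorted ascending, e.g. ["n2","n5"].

Answer: ["n1", "n3"]

Working:
idom tree: n1←n0 n2←n1 n3←n1 n4←n1 n5←n3
Dom∩ at merges:
  n1: preds {n0,n3}: {n0} ∩ {n0,n1,n3} = {n0}; idom=n0
  n3: preds {n1,n2,n5}: {n0,n1} ∩ {n0,n1,n2} ∩ {n0,n1,n3,n5} = {n0,n1}; idom=n1

DF walk-up:
  n1←n0: walk · to n0
  n1←n3: walk n3→n1 to n0
  n3←n1: walk · to n1
  n3←n2: walk n2 to n1
  n3←n5: walk n5→n3 to n1
  n0: DF=∅
  n1: DF={n1}
  n2: DF={n3}
  n3: DF={n1,n3}
  n4: DF=∅
  n5: DF={n3}

φ for r: defs {n0,n2,n3}
  DF⁺ = {n1,n3}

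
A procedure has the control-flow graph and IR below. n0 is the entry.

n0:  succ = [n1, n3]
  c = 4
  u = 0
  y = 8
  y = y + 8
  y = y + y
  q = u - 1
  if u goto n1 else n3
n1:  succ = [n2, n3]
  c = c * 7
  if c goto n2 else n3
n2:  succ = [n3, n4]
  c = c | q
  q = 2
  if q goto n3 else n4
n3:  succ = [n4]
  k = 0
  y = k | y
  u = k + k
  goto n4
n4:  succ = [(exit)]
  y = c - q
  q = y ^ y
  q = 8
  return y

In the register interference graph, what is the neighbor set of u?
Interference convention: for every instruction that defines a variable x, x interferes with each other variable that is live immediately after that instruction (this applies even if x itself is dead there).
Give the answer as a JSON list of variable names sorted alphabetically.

Per-block:
  n0: {c,q,u,y} / ∅
  n1: {c} / {c}
  n2: {c,q} / {c,q}
  n3: {k,u,y} / {y}
  n4: {q,y} / {c,q}

Liveness:
  live n0: ∅→{c,q,y}
  live n1: {c,q,y}→{c,q,y}
  live n2: {c,q,y}→{c,q,y}
  live n3: {c,q,y}→{c,q}
  live n4: {c,q}→∅

Interference:
  c: {k,q,u,y}
  k: {c,q,y}
  q: {c,k,u,y}
  u: {c,q,y}
  y: {c,k,q,u}

N(u) = ["c", "q", "y"]

Answer: ["c", "q", "y"]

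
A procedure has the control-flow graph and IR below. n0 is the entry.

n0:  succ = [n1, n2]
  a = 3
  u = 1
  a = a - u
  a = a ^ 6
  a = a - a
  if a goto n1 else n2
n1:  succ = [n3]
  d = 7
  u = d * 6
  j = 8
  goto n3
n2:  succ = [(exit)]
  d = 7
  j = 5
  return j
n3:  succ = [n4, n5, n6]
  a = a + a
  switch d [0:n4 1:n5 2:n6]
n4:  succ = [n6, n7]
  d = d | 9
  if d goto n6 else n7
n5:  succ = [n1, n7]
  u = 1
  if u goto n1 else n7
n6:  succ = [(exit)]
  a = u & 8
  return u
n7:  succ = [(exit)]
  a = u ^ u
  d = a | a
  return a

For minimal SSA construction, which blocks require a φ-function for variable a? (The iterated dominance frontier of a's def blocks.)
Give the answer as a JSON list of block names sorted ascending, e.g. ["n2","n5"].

Answer: ["n1"]

Analysis:
idom tree: n1←n0 n2←n0 n3←n1 n4←n3 n5←n3 n6←n3 n7←n3
Dom at joins:
  n1: preds {n0,n5}: {n0} ∩ {n0,n1,n3,n5} = {n0}; idom=n0
  n6: preds {n3,n4}: {n0,n1,n3} ∩ {n0,n1,n3,n4} = {n0,n1,n3}; idom=n3
  n7: preds {n4,n5}: {n0,n1,n3,n4} ∩ {n0,n1,n3,n5} = {n0,n1,n3}; idom=n3

DF derivation:
  join n1 pred n0: · stop@n0
  join n1 pred n5: n5→n3→n1 stop@n0
  join n6 pred n3: · stop@n3
  join n6 pred n4: n4 stop@n3
  join n7 pred n4: n4 stop@n3
  join n7 pred n5: n5 stop@n3
  DF(n0)=∅
  DF(n1)={n1}
  DF(n2)=∅
  DF(n3)={n1}
  DF(n4)={n6,n7}
  DF(n5)={n1,n7}
  DF(n6)=∅
  DF(n7)=∅

φ for a: defs {n0,n3,n6,n7}
  DF⁺ = {n1}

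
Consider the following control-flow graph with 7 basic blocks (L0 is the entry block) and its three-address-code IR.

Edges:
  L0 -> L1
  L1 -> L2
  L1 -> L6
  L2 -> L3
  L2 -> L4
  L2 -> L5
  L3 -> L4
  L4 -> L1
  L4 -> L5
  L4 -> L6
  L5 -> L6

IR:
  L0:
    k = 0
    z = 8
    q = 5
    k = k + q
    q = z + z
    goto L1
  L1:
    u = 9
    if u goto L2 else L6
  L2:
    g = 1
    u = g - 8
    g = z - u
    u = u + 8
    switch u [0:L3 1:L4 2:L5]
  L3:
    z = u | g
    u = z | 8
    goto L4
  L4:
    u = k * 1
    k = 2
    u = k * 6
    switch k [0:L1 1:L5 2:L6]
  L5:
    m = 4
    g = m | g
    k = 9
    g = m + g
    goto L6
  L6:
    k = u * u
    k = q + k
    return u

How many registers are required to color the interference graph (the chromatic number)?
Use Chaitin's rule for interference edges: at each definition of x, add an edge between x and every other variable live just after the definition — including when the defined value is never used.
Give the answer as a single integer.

Answer: 5

Derivation:
def/use:
  L0: {k,q,z} / ∅
  L1: {u} / ∅
  L2: {g,u} / {z}
  L3: {u,z} / {g,u}
  L4: {k,u} / {k}
  L5: {g,k,m} / {g}
  L6: {k} / {q,u}

Liveness:
  L0 li=∅ lo={k,q,z}
  L1 li={k,q,z} lo={k,q,u,z}
  L2 li={k,q,z} lo={g,k,q,u,z}
  L3 li={g,k,q,u} lo={g,k,q,z}
  L4 li={g,k,q,z} lo={g,k,q,u,z}
  L5 li={g,q,u} lo={q,u}
  L6 li={q,u} lo=∅

Interference:
  g — {k,m,q,u,z}
  k — {g,m,q,u,z}
  m — {g,k,q,u}
  q — {g,k,m,u,z}
  u — {g,k,m,q,z}
  z — {g,k,q,u}

Registers:
  lower bound: {g,k,m,q,u} mutually conflict ⇒ χ ≥ 5
  assign g→R0 k→R1 m→R4 q→R2 u→R3 z→R4 — no edge inside a register ⇒ χ ≤ 5
  χ = 5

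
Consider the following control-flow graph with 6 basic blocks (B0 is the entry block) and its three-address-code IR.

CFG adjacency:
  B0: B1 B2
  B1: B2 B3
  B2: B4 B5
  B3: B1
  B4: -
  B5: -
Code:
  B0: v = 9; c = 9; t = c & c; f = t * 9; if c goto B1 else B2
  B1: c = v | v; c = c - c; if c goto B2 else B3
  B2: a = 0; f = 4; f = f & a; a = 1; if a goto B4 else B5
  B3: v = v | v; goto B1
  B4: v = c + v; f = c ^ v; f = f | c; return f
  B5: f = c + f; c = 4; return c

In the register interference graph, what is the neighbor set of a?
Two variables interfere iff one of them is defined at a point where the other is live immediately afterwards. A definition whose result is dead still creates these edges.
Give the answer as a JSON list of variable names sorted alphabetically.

Answer: ["c", "f", "v"]

Analysis:
Block summaries:
  B0 def {c,f,t,v} use ∅
  B1 def {c} use {v}
  B2 def {a,f} use ∅
  B3 def {v} use {v}
  B4 def {f,v} use {c,v}
  B5 def {c,f} use {c,f}

Liveness:
  live B0: ∅→{c,v}
  live B1: {v}→{c,v}
  live B2: {c,v}→{c,f,v}
  live B3: {v}→{v}
  live B4: {c,v}→∅
  live B5: {c,f}→∅

Interfere edges:
  a — {c,f,v}
  c — {a,f,t,v}
  f — {a,c,v}
  t — {c,v}
  v — {a,c,f,t}

N(a) = ["c", "f", "v"]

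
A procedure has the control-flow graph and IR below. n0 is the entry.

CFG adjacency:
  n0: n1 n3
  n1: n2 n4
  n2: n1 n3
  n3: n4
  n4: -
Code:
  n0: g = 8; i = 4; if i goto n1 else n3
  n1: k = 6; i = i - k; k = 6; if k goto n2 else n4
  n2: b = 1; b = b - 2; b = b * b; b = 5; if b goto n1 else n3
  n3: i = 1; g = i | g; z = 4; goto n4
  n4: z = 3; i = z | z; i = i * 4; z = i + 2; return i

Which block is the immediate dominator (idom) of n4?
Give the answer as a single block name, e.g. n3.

Answer: n0

Working:
idom tree: n1←n0 n2←n1 n3←n0 n4←n0
Dom∩ at merges:
  n1: preds {n0,n2}: {n0} ∩ {n0,n1,n2} = {n0}; idom=n0
  n3: preds {n0,n2}: {n0} ∩ {n0,n1,n2} = {n0}; idom=n0
  n4: preds {n1,n3}: {n0,n1} ∩ {n0,n3} = {n0}; idom=n0

idom(n4) = n0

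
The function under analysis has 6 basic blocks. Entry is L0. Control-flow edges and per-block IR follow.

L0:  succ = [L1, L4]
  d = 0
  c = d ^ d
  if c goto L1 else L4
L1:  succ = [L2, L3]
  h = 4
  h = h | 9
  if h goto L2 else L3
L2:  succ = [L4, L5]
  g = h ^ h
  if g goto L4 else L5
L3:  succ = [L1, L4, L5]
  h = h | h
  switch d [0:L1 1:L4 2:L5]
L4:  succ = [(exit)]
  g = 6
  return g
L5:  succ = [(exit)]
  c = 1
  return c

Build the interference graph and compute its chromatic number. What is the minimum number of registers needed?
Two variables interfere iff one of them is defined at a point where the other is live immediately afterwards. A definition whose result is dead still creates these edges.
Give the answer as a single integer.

Answer: 2

Analysis:
Per-block:
  L0: def={c,d} ue=∅
  L1: def={h} ue=∅
  L2: def={g} ue={h}
  L3: def={h} ue={d,h}
  L4: def={g} ue=∅
  L5: def={c} ue=∅

Backward fixpoint:
  L0: in=∅ out={d}
  L1: in={d} out={d,h}
  L2: in={h} out=∅
  L3: in={d,h} out={d}
  L4: in=∅ out=∅
  L5: in=∅ out=∅

Interference:
  c: {d}
  d: {c,h}
  g: ∅
  h: {d}

Chromatic number:
  {c,d} pairwise interfere (2-clique) ⇒ χ ≥ 2
  assign c→r1 d→r0 g→r0 h→r1 — no edge inside a register ⇒ χ ≤ 2
  χ = 2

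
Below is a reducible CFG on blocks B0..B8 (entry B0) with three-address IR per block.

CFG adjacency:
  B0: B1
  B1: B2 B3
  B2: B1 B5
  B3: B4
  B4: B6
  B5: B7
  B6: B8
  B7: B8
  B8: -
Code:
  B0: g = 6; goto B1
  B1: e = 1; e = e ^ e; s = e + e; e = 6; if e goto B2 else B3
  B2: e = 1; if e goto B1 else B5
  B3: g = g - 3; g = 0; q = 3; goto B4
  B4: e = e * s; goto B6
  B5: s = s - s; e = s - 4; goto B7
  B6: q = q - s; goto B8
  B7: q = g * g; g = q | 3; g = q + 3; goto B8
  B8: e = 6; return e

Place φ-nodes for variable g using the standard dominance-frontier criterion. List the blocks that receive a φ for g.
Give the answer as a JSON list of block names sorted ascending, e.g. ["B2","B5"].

idom tree: B1←B0 B2←B1 B3←B1 B4←B3 B5←B2 B6←B4 B7←B5 B8←B1
Dom∩ at merges:
  B1: preds {B0,B2}: {B0} ∩ {B0,B1,B2} = {B0}; idom=B0
  B8: preds {B6,B7}: {B0,B1,B3,B4,B6} ∩ {B0,B1,B2,B5,B7} = {B0,B1}; idom=B1

DF derivation:
  B1←B0: walk · to B0
  B1←B2: walk B2→B1 to B0
  B8←B6: walk B6→B4→B3 to B1
  B8←B7: walk B7→B5→B2 to B1
  DF(B0)=∅
  DF(B1)={B1}
  DF(B2)={B1,B8}
  DF(B3)={B8}
  DF(B4)={B8}
  DF(B5)={B8}
  DF(B6)={B8}
  DF(B7)={B8}
  DF(B8)=∅

φ for g: defs {B0,B3,B7}
  DF⁺ = {B8}

Answer: ["B8"]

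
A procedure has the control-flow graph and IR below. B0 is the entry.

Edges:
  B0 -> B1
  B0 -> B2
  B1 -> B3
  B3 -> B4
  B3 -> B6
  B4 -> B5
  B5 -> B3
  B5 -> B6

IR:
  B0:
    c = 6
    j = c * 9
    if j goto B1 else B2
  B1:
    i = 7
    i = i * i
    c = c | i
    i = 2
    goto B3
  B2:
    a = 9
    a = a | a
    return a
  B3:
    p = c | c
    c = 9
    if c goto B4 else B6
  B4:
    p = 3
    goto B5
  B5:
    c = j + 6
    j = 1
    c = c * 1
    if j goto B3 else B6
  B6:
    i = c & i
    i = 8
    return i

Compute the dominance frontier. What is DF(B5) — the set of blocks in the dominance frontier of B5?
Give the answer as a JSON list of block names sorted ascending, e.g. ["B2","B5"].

idom tree: B1←B0 B2←B0 B3←B1 B4←B3 B5←B4 B6←B3
Dom at joins:
  B3: preds {B1,B5}: {B0,B1} ∩ {B0,B1,B3,B4,B5} = {B0,B1}; idom=B1
  B6: preds {B3,B5}: {B0,B1,B3} ∩ {B0,B1,B3,B4,B5} = {B0,B1,B3}; idom=B3

DF walk-up:
  B3←B1: walk · to B1
  B3←B5: walk B5→B4→B3 to B1
  B6←B3: walk · to B3
  B6←B5: walk B5→B4 to B3
  B0 → ∅
  B1 → ∅
  B2 → ∅
  B3 → {B3}
  B4 → {B3,B6}
  B5 → {B3,B6}
  B6 → ∅

DF(B5) = ["B3", "B6"]

Answer: ["B3", "B6"]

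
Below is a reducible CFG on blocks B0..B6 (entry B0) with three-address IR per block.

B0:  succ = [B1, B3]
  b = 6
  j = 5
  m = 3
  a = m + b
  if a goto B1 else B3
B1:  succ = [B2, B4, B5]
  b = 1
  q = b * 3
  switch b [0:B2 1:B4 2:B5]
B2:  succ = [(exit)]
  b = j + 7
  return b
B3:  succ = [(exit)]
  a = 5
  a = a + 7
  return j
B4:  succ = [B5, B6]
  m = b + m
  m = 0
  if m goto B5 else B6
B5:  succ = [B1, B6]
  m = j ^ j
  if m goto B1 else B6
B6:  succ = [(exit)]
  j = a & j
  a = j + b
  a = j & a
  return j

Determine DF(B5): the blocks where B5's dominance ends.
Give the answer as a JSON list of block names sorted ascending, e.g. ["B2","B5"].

idom tree: B1←B0 B2←B1 B3←B0 B4←B1 B5←B1 B6←B1
Dom∩ at merges:
  B1: preds {B0,B5}: {B0} ∩ {B0,B1,B5} = {B0}; idom=B0
  B5: preds {B1,B4}: {B0,B1} ∩ {B0,B1,B4} = {B0,B1}; idom=B1
  B6: preds {B4,B5}: {B0,B1,B4} ∩ {B0,B1,B5} = {B0,B1}; idom=B1

Frontier:
  B1←B0: walk · to B0
  B1←B5: walk B5→B1 to B0
  B5←B1: walk · to B1
  B5←B4: walk B4 to B1
  B6←B4: walk B4 to B1
  B6←B5: walk B5 to B1
  B0: DF=∅
  B1: DF={B1}
  B2: DF=∅
  B3: DF=∅
  B4: DF={B5,B6}
  B5: DF={B1,B6}
  B6: DF=∅

DF(B5) = ["B1", "B6"]

Answer: ["B1", "B6"]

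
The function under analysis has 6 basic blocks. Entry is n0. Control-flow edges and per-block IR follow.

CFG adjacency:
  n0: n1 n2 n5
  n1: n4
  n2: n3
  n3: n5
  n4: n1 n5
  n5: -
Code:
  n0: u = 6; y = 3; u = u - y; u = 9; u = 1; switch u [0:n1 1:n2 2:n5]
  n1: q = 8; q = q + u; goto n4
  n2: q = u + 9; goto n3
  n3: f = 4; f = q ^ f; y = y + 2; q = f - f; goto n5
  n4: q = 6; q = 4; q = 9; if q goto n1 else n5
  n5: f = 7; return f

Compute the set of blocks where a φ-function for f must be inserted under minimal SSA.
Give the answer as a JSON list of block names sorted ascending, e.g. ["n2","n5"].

Answer: ["n5"]

Analysis:
idom tree: n1←n0 n2←n0 n3←n2 n4←n1 n5←n0
Join-block Dom:
  n1: preds {n0,n4}: {n0} ∩ {n0,n1,n4} = {n0}; idom=n0
  n5: preds {n0,n3,n4}: {n0} ∩ {n0,n2,n3} ∩ {n0,n1,n4} = {n0}; idom=n0

DF walk-up:
  n1←n0: walk · to n0
  n1←n4: walk n4→n1 to n0
  n5←n0: walk · to n0
  n5←n3: walk n3→n2 to n0
  n5←n4: walk n4→n1 to n0
  n0: DF=∅
  n1: DF={n1,n5}
  n2: DF={n5}
  n3: DF={n5}
  n4: DF={n1,n5}
  n5: DF=∅

φ for f: defs {n3,n5}
  DF⁺ = {n5}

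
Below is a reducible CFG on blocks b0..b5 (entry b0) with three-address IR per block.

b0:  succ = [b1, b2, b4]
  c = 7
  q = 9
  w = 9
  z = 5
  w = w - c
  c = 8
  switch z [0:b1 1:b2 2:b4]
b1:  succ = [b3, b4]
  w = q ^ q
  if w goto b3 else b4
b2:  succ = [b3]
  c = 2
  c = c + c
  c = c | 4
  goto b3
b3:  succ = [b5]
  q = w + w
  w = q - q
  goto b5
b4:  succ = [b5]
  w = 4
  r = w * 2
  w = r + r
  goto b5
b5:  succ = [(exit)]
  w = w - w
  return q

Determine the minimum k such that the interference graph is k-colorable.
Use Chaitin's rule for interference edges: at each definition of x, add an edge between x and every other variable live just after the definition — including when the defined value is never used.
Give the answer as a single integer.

Answer: 4

Derivation:
def/use:
  b0 def {c,q,w,z} use ∅
  b1 def {w} use {q}
  b2 def {c} use ∅
  b3 def {q,w} use {w}
  b4 def {r,w} use ∅
  b5 def {w} use {q,w}

Live sets:
  b0: in=∅ out={q,w}
  b1: in={q} out={q,w}
  b2: in={w} out={w}
  b3: in={w} out={q,w}
  b4: in={q} out={q,w}
  b5: in={q,w} out=∅

Interfere edges:
  c: {q,w,z}
  q: {c,r,w,z}
  r: {q}
  w: {c,q,z}
  z: {c,q,w}

Registers:
  {c,q,w,z} pairwise interfere (4-clique) ⇒ χ ≥ 4
  4-colouring: r0={q}  r1={c,r}  r2={w}  r3={z}
  χ = 4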